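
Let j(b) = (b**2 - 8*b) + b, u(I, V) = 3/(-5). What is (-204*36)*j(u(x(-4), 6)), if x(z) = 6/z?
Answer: -837216/25 ≈ -33489.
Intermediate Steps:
u(I, V) = -3/5 (u(I, V) = 3*(-1/5) = -3/5)
j(b) = b**2 - 7*b
(-204*36)*j(u(x(-4), 6)) = (-204*36)*(-3*(-7 - 3/5)/5) = -(-22032)*(-38)/(5*5) = -7344*114/25 = -837216/25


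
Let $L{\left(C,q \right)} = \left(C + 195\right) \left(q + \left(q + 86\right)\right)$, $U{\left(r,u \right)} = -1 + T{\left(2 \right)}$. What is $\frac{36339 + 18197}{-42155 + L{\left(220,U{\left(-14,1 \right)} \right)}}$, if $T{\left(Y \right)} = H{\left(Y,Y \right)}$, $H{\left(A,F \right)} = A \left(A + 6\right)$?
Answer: $\frac{54536}{5985} \approx 9.1121$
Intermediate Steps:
$H{\left(A,F \right)} = A \left(6 + A\right)$
$T{\left(Y \right)} = Y \left(6 + Y\right)$
$U{\left(r,u \right)} = 15$ ($U{\left(r,u \right)} = -1 + 2 \left(6 + 2\right) = -1 + 2 \cdot 8 = -1 + 16 = 15$)
$L{\left(C,q \right)} = \left(86 + 2 q\right) \left(195 + C\right)$ ($L{\left(C,q \right)} = \left(195 + C\right) \left(q + \left(86 + q\right)\right) = \left(195 + C\right) \left(86 + 2 q\right) = \left(86 + 2 q\right) \left(195 + C\right)$)
$\frac{36339 + 18197}{-42155 + L{\left(220,U{\left(-14,1 \right)} \right)}} = \frac{36339 + 18197}{-42155 + \left(16770 + 86 \cdot 220 + 390 \cdot 15 + 2 \cdot 220 \cdot 15\right)} = \frac{54536}{-42155 + \left(16770 + 18920 + 5850 + 6600\right)} = \frac{54536}{-42155 + 48140} = \frac{54536}{5985}$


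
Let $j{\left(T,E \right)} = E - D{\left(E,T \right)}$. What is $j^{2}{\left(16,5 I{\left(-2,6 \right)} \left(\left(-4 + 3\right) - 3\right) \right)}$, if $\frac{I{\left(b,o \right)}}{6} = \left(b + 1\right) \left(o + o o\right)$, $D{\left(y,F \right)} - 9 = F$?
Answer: $25150225$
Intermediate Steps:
$D{\left(y,F \right)} = 9 + F$
$I{\left(b,o \right)} = 6 \left(1 + b\right) \left(o + o^{2}\right)$ ($I{\left(b,o \right)} = 6 \left(b + 1\right) \left(o + o o\right) = 6 \left(1 + b\right) \left(o + o^{2}\right)$)
$j{\left(T,E \right)} = -9 + E - T$ ($j{\left(T,E \right)} = E - \left(9 + T\right) = -9 + E - T$)
$j^{2}{\left(16,5 I{\left(-2,6 \right)} \left(\left(-4 + 3\right) - 3\right) \right)} = \left(-9 + 5 \cdot 6 \cdot 6 \left(1 - 2 + 6 - 12\right) \left(\left(-4 + 3\right) - 3\right) - 16\right)^{2} = \left(-9 + 5 \cdot 6 \cdot 6 \left(1 - 2 + 6 - 12\right) \left(-1 - 3\right) - 16\right)^{2} = \left(-9 + 5 \cdot 6 \cdot 6 \left(-7\right) \left(-4\right) - 16\right)^{2} = \left(-9 + 5 \left(-252\right) \left(-4\right) - 16\right)^{2} = \left(-9 - -5040 - 16\right)^{2} = \left(-9 + 5040 - 16\right)^{2} = 5015^{2} = 25150225$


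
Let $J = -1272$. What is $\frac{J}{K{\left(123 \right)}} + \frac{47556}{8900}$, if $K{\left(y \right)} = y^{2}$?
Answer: $\frac{59012827}{11220675} \approx 5.2593$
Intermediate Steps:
$\frac{J}{K{\left(123 \right)}} + \frac{47556}{8900} = - \frac{1272}{123^{2}} + \frac{47556}{8900} = - \frac{1272}{15129} + 47556 \cdot \frac{1}{8900} = \left(-1272\right) \frac{1}{15129} + \frac{11889}{2225} = - \frac{424}{5043} + \frac{11889}{2225} = \frac{59012827}{11220675}$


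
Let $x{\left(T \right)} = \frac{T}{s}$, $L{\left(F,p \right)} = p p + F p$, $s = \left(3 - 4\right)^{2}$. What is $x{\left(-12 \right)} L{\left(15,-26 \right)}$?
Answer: $-3432$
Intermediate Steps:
$s = 1$ ($s = \left(-1\right)^{2} = 1$)
$L{\left(F,p \right)} = p^{2} + F p$
$x{\left(T \right)} = T$ ($x{\left(T \right)} = \frac{T}{1} = T 1 = T$)
$x{\left(-12 \right)} L{\left(15,-26 \right)} = - 12 \left(- 26 \left(15 - 26\right)\right) = - 12 \left(\left(-26\right) \left(-11\right)\right) = \left(-12\right) 286 = -3432$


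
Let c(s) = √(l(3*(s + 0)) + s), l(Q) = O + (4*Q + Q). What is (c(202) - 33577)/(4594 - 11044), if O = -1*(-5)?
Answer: 33577/6450 - √3237/6450 ≈ 5.1969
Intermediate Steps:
O = 5
l(Q) = 5 + 5*Q (l(Q) = 5 + (4*Q + Q) = 5 + 5*Q)
c(s) = √(5 + 16*s) (c(s) = √((5 + 5*(3*(s + 0))) + s) = √((5 + 5*(3*s)) + s) = √((5 + 15*s) + s) = √(5 + 16*s))
(c(202) - 33577)/(4594 - 11044) = (√(5 + 16*202) - 33577)/(4594 - 11044) = (√(5 + 3232) - 33577)/(-6450) = (√3237 - 33577)*(-1/6450) = (-33577 + √3237)*(-1/6450) = 33577/6450 - √3237/6450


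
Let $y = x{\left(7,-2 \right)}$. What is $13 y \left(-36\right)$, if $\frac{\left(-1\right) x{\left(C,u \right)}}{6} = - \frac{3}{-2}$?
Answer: $4212$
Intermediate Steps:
$x{\left(C,u \right)} = -9$ ($x{\left(C,u \right)} = - 6 \left(- \frac{3}{-2}\right) = - 6 \left(\left(-3\right) \left(- \frac{1}{2}\right)\right) = \left(-6\right) \frac{3}{2} = -9$)
$y = -9$
$13 y \left(-36\right) = 13 \left(-9\right) \left(-36\right) = \left(-117\right) \left(-36\right) = 4212$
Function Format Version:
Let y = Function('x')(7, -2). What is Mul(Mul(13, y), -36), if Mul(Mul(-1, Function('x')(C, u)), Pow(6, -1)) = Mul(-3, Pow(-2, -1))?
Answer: 4212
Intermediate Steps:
Function('x')(C, u) = -9 (Function('x')(C, u) = Mul(-6, Mul(-3, Pow(-2, -1))) = Mul(-6, Mul(-3, Rational(-1, 2))) = Mul(-6, Rational(3, 2)) = -9)
y = -9
Mul(Mul(13, y), -36) = Mul(Mul(13, -9), -36) = Mul(-117, -36) = 4212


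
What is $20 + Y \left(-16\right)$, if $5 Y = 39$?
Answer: $- \frac{524}{5} \approx -104.8$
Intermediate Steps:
$Y = \frac{39}{5}$ ($Y = \frac{1}{5} \cdot 39 = \frac{39}{5} \approx 7.8$)
$20 + Y \left(-16\right) = 20 + \frac{39}{5} \left(-16\right) = 20 - \frac{624}{5} = - \frac{524}{5}$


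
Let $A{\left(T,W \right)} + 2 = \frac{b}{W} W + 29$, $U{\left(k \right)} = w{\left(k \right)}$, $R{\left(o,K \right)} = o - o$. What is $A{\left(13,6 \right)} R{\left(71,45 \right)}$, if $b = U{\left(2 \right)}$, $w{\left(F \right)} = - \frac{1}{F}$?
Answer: $0$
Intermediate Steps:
$R{\left(o,K \right)} = 0$
$U{\left(k \right)} = - \frac{1}{k}$
$b = - \frac{1}{2} \approx -0.5$
$A{\left(T,W \right)} = \frac{53}{2}$ ($A{\left(T,W \right)} = -2 + \left(- \frac{1}{2 W} W + 29\right) = -2 + \left(- \frac{1}{2} + 29\right) = -2 + \frac{57}{2} = \frac{53}{2}$)
$A{\left(13,6 \right)} R{\left(71,45 \right)} = \frac{53}{2} \cdot 0 = 0$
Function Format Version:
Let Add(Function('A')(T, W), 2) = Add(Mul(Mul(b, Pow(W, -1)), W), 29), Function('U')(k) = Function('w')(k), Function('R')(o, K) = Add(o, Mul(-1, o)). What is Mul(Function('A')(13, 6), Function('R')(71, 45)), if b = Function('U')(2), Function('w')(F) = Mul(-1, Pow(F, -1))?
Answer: 0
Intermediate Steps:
Function('R')(o, K) = 0
Function('U')(k) = Mul(-1, Pow(k, -1))
b = Rational(-1, 2) (b = Mul(-1, Pow(2, -1)) = Mul(-1, Rational(1, 2)) = Rational(-1, 2) ≈ -0.50000)
Function('A')(T, W) = Rational(53, 2) (Function('A')(T, W) = Add(-2, Add(Mul(Mul(Rational(-1, 2), Pow(W, -1)), W), 29)) = Add(-2, Add(Rational(-1, 2), 29)) = Add(-2, Rational(57, 2)) = Rational(53, 2))
Mul(Function('A')(13, 6), Function('R')(71, 45)) = Mul(Rational(53, 2), 0) = 0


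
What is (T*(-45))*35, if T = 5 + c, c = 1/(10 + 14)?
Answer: -63525/8 ≈ -7940.6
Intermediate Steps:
c = 1/24 ≈ 0.041667
T = 121/24 (T = 5 + 1/24 = 121/24 ≈ 5.0417)
(T*(-45))*35 = ((121/24)*(-45))*35 = -1815/8*35 = -63525/8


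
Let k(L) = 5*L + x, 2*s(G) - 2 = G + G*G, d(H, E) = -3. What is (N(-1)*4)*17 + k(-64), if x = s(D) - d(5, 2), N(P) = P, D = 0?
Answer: -384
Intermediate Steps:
s(G) = 1 + G/2 + G²/2 (s(G) = 1 + (G + G*G)/2 = 1 + (G + G²)/2 = 1 + (G/2 + G²/2) = 1 + G/2 + G²/2)
x = 4 (x = (1 + (½)*0 + (½)*0²) - 1*(-3) = (1 + 0 + (½)*0) + 3 = (1 + 0 + 0) + 3 = 1 + 3 = 4)
k(L) = 4 + 5*L (k(L) = 5*L + 4 = 4 + 5*L)
(N(-1)*4)*17 + k(-64) = -1*4*17 + (4 + 5*(-64)) = -4*17 + (4 - 320) = -68 - 316 = -384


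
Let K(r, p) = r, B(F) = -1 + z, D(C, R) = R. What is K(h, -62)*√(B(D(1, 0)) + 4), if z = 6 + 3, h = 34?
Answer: 68*√3 ≈ 117.78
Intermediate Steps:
z = 9
B(F) = 8 (B(F) = -1 + 9 = 8)
K(h, -62)*√(B(D(1, 0)) + 4) = 34*√(8 + 4) = 34*√12 = 34*(2*√3) = 68*√3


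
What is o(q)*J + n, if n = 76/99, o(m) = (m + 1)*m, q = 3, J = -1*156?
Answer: -185252/99 ≈ -1871.2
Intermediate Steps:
J = -156
o(m) = m*(1 + m) (o(m) = (1 + m)*m = m*(1 + m))
n = 76/99 (n = 76*(1/99) = 76/99 ≈ 0.76768)
o(q)*J + n = (3*(1 + 3))*(-156) + 76/99 = (3*4)*(-156) + 76/99 = 12*(-156) + 76/99 = -1872 + 76/99 = -185252/99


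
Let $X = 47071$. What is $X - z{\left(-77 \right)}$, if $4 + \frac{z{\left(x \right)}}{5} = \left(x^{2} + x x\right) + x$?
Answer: $-11814$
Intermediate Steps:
$z{\left(x \right)} = -20 + 5 x + 10 x^{2}$ ($z{\left(x \right)} = -20 + 5 \left(\left(x^{2} + x x\right) + x\right) = -20 + 5 \left(\left(x^{2} + x^{2}\right) + x\right) = -20 + 5 \left(2 x^{2} + x\right) = -20 + 5 \left(x + 2 x^{2}\right) = -20 + \left(5 x + 10 x^{2}\right) = -20 + 5 x + 10 x^{2}$)
$X - z{\left(-77 \right)} = 47071 - \left(-20 + 5 \left(-77\right) + 10 \left(-77\right)^{2}\right) = 47071 - \left(-20 - 385 + 10 \cdot 5929\right) = 47071 - \left(-20 - 385 + 59290\right) = 47071 - 58885 = -11814$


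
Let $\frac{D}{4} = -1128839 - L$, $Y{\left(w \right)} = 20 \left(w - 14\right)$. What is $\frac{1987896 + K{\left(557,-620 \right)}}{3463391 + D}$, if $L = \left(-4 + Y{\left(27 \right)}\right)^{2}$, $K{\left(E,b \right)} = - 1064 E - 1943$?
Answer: $- \frac{1393305}{1314109} \approx -1.0603$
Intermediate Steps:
$K{\left(E,b \right)} = -1943 - 1064 E$
$Y{\left(w \right)} = -280 + 20 w$ ($Y{\left(w \right)} = 20 \left(-14 + w\right) = -280 + 20 w$)
$L = 65536$ ($L = \left(-4 + \left(-280 + 20 \cdot 27\right)\right)^{2} = \left(-4 + \left(-280 + 540\right)\right)^{2} = \left(-4 + 260\right)^{2} = 256^{2} = 65536$)
$D = -4777500$ ($D = 4 \left(-1128839 - 65536\right) = 4 \left(-1194375\right) = -4777500$)
$\frac{1987896 + K{\left(557,-620 \right)}}{3463391 + D} = \frac{1987896 - 594591}{3463391 - 4777500} = \frac{1987896 - 594591}{-1314109} = \left(1987896 - 594591\right) \left(- \frac{1}{1314109}\right) = 1393305 \left(- \frac{1}{1314109}\right) = - \frac{1393305}{1314109}$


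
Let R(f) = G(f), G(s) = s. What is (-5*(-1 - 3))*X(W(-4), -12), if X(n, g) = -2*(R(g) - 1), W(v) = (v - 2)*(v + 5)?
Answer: 520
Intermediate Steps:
R(f) = f
W(v) = (-2 + v)*(5 + v)
X(n, g) = 2 - 2*g (X(n, g) = -2*(g - 1) = -2*(-1 + g) = 2 - 2*g)
(-5*(-1 - 3))*X(W(-4), -12) = (-5*(-1 - 3))*(2 - 2*(-12)) = (-5*(-4))*(2 + 24) = 20*26 = 520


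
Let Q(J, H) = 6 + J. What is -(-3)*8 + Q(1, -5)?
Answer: 31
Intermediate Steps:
-(-3)*8 + Q(1, -5) = -(-3)*8 + (6 + 1) = -3*(-8) + 7 = 24 + 7 = 31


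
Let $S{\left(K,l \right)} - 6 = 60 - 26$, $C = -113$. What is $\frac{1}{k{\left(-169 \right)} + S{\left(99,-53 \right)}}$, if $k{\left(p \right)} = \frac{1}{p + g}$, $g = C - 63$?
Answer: $\frac{345}{13799} \approx 0.025002$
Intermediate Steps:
$S{\left(K,l \right)} = 40$ ($S{\left(K,l \right)} = 6 + \left(60 - 26\right) = 6 + 34 = 40$)
$g = -176$ ($g = -113 - 63 = -176$)
$k{\left(p \right)} = \frac{1}{-176 + p}$ ($k{\left(p \right)} = \frac{1}{p - 176} = \frac{1}{-176 + p}$)
$\frac{1}{k{\left(-169 \right)} + S{\left(99,-53 \right)}} = \frac{1}{\frac{1}{-176 - 169} + 40} = \frac{1}{\frac{1}{-345} + 40} = \frac{1}{- \frac{1}{345} + 40} = \frac{1}{\frac{13799}{345}} = \frac{345}{13799}$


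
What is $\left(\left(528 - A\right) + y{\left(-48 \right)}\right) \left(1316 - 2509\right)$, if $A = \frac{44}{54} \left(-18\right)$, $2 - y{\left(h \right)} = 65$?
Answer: $- \frac{1716727}{3} \approx -5.7224 \cdot 10^{5}$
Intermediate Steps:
$y{\left(h \right)} = -63$ ($y{\left(h \right)} = 2 - 65 = -63$)
$A = - \frac{44}{3}$ ($A = 44 \cdot \frac{1}{54} \left(-18\right) = \frac{22}{27} \left(-18\right) = - \frac{44}{3} \approx -14.667$)
$\left(\left(528 - A\right) + y{\left(-48 \right)}\right) \left(1316 - 2509\right) = \left(\left(528 - - \frac{44}{3}\right) - 63\right) \left(1316 - 2509\right) = \left(\left(528 + \frac{44}{3}\right) - 63\right) \left(-1193\right) = \left(\frac{1628}{3} - 63\right) \left(-1193\right) = \frac{1439}{3} \left(-1193\right) = - \frac{1716727}{3}$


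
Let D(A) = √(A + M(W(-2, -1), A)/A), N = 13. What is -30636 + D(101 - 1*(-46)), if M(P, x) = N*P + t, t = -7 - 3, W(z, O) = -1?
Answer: -30636 + √64758/21 ≈ -30624.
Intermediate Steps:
t = -10
M(P, x) = -10 + 13*P (M(P, x) = 13*P - 10 = -10 + 13*P)
D(A) = √(A - 23/A) (D(A) = √(A + (-10 + 13*(-1))/A) = √(A + (-10 - 13)/A) = √(A - 23/A))
-30636 + D(101 - 1*(-46)) = -30636 + √((101 - 1*(-46)) - 23/(101 - 1*(-46))) = -30636 + √((101 + 46) - 23/(101 + 46)) = -30636 + √(147 - 23/147) = -30636 + √(21586/147) = -30636 + √64758/21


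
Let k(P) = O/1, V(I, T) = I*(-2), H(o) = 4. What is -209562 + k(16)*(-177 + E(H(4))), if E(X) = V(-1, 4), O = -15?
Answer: -206937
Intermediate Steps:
V(I, T) = -2*I
E(X) = 2 (E(X) = -2*(-1) = 2)
k(P) = -15 (k(P) = -15/1 = -15*1 = -15)
-209562 + k(16)*(-177 + E(H(4))) = -209562 - 15*(-177 + 2) = -209562 - 15*(-175) = -209562 + 2625 = -206937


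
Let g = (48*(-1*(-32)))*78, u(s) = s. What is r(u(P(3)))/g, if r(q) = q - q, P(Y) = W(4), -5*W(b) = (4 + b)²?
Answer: 0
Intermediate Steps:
W(b) = -(4 + b)²/5
P(Y) = -64/5 (P(Y) = -(4 + 4)²/5 = -⅕*8² = -⅕*64 = -64/5)
r(q) = 0
g = 119808 (g = (48*32)*78 = 1536*78 = 119808)
r(u(P(3)))/g = 0/119808 = 0*(1/119808) = 0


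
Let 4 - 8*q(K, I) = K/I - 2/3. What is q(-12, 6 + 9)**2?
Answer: 1681/3600 ≈ 0.46694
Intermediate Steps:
q(K, I) = 7/12 - K/(8*I) (q(K, I) = 1/2 - (K/I - 2/3)/8 = 1/2 - (-2/3 + K/I)/8 = 1/2 + (1/12 - K/(8*I)) = 7/12 - K/(8*I))
q(-12, 6 + 9)**2 = (7/12 - 1/8*(-12)/(6 + 9))**2 = (7/12 - 1/8*(-12)/15)**2 = (7/12 - 1/8*(-12)*1/15)**2 = (7/12 + 1/10)**2 = (41/60)**2 = 1681/3600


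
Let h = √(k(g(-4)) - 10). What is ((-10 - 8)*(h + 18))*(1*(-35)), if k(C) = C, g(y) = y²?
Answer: 11340 + 630*√6 ≈ 12883.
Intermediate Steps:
h = √6 (h = √((-4)² - 10) = √(16 - 10) = √6 ≈ 2.4495)
((-10 - 8)*(h + 18))*(1*(-35)) = ((-10 - 8)*(√6 + 18))*(1*(-35)) = -18*(18 + √6)*(-35) = (-324 - 18*√6)*(-35) = 11340 + 630*√6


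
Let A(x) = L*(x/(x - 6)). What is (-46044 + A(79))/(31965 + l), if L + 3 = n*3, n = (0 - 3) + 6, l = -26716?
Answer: -3360738/383177 ≈ -8.7707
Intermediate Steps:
n = 3 (n = -3 + 6 = 3)
L = 6 (L = -3 + 3*3 = -3 + 9 = 6)
A(x) = 6*x/(-6 + x) (A(x) = 6*(x/(x - 6)) = 6*(x/(-6 + x)) = 6*x/(-6 + x))
(-46044 + A(79))/(31965 + l) = (-46044 + 6*79/(-6 + 79))/(31965 - 26716) = (-46044 + 6*79/73)/5249 = (-46044 + 6*79*(1/73))*(1/5249) = (-46044 + 474/73)*(1/5249) = -3360738/73*1/5249 = -3360738/383177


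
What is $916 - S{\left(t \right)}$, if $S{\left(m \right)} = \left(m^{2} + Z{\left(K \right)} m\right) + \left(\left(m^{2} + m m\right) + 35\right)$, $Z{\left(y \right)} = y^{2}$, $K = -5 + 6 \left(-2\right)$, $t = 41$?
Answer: $-16011$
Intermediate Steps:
$K = -17$ ($K = -5 - 12 = -17$)
$S{\left(m \right)} = 35 + 3 m^{2} + 289 m$ ($S{\left(m \right)} = \left(m^{2} + \left(-17\right)^{2} m\right) + \left(\left(m^{2} + m m\right) + 35\right) = \left(m^{2} + 289 m\right) + \left(\left(m^{2} + m^{2}\right) + 35\right) = \left(m^{2} + 289 m\right) + \left(2 m^{2} + 35\right) = \left(m^{2} + 289 m\right) + \left(35 + 2 m^{2}\right) = 35 + 3 m^{2} + 289 m$)
$916 - S{\left(t \right)} = 916 - \left(35 + 3 \cdot 41^{2} + 289 \cdot 41\right) = 916 - \left(35 + 3 \cdot 1681 + 11849\right) = 916 - \left(35 + 5043 + 11849\right) = 916 - 16927 = -16011$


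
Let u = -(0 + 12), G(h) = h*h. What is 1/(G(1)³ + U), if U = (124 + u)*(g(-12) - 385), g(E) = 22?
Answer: -1/40655 ≈ -2.4597e-5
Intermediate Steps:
G(h) = h²
u = -12 (u = -1*12 = -12)
U = -40656 (U = (124 - 12)*(22 - 385) = 112*(-363) = -40656)
1/(G(1)³ + U) = 1/((1²)³ - 40656) = 1/(1³ - 40656) = 1/(1 - 40656) = 1/(-40655) = -1/40655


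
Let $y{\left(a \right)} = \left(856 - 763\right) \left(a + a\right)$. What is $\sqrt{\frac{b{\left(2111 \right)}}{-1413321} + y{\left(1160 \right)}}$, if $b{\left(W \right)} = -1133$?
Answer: $\frac{\sqrt{430975477094378853}}{1413321} \approx 464.5$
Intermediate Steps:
$y{\left(a \right)} = 186 a$ ($y{\left(a \right)} = 93 \cdot 2 a = 186 a$)
$\sqrt{\frac{b{\left(2111 \right)}}{-1413321} + y{\left(1160 \right)}} = \sqrt{- \frac{1133}{-1413321} + 186 \cdot 1160} = \sqrt{\left(-1133\right) \left(- \frac{1}{1413321}\right) + 215760} = \sqrt{\frac{1133}{1413321} + 215760} = \sqrt{\frac{304938140093}{1413321}} = \frac{\sqrt{430975477094378853}}{1413321}$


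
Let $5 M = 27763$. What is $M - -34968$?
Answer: $\frac{202603}{5} \approx 40521.0$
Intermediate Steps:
$M = \frac{27763}{5}$ ($M = \frac{1}{5} \cdot 27763 = \frac{27763}{5} \approx 5552.6$)
$M - -34968 = \frac{27763}{5} - -34968 = \frac{27763}{5} + 34968 = \frac{202603}{5}$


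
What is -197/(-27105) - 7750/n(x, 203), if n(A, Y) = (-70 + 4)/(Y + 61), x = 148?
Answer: 840255197/27105 ≈ 31000.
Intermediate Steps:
n(A, Y) = -66/(61 + Y)
-197/(-27105) - 7750/n(x, 203) = -197/(-27105) - 7750/((-66/(61 + 203))) = -197*(-1/27105) - 7750/((-66/264)) = 197/27105 - 7750/((-66*1/264)) = 197/27105 - 7750/(-¼) = 197/27105 - 7750*(-4) = 197/27105 + 31000 = 840255197/27105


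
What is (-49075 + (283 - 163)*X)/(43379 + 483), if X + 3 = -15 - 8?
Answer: -4015/3374 ≈ -1.1900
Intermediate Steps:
X = -26 (X = -3 + (-15 - 8) = -3 - 23 = -26)
(-49075 + (283 - 163)*X)/(43379 + 483) = (-49075 + (283 - 163)*(-26))/(43379 + 483) = (-49075 + 120*(-26))/43862 = (-49075 - 3120)*(1/43862) = -52195*1/43862 = -4015/3374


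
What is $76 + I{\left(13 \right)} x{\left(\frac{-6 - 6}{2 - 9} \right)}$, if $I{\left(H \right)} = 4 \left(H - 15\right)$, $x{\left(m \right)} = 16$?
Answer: $-52$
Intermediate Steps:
$I{\left(H \right)} = -60 + 4 H$ ($I{\left(H \right)} = 4 \left(-15 + H\right) = -60 + 4 H$)
$76 + I{\left(13 \right)} x{\left(\frac{-6 - 6}{2 - 9} \right)} = 76 + \left(-60 + 4 \cdot 13\right) 16 = 76 + \left(-60 + 52\right) 16 = 76 - 128 = -52$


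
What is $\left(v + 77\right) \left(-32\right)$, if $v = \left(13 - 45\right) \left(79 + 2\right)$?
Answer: $80480$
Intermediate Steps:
$v = -2592$ ($v = \left(-32\right) 81 = -2592$)
$\left(v + 77\right) \left(-32\right) = \left(-2592 + 77\right) \left(-32\right) = \left(-2515\right) \left(-32\right) = 80480$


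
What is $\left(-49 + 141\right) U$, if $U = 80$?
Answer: $7360$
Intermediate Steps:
$\left(-49 + 141\right) U = \left(-49 + 141\right) 80 = 92 \cdot 80 = 7360$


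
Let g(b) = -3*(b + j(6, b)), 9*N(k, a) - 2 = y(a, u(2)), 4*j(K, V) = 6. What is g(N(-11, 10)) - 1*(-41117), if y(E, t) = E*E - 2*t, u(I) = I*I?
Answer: 246487/6 ≈ 41081.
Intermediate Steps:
u(I) = I**2
j(K, V) = 3/2 (j(K, V) = (1/4)*6 = 3/2)
y(E, t) = E**2 - 2*t
N(k, a) = -2/3 + a**2/9 (N(k, a) = 2/9 + (a**2 - 2*2**2)/9 = 2/9 + (a**2 - 2*4)/9 = 2/9 + (a**2 - 8)/9 = 2/9 + (-8 + a**2)/9 = 2/9 + (-8/9 + a**2/9) = -2/3 + a**2/9)
g(b) = -9/2 - 3*b (g(b) = -3*(b + 3/2) = -3*(3/2 + b) = -9/2 - 3*b)
g(N(-11, 10)) - 1*(-41117) = (-9/2 - 3*(-2/3 + (1/9)*10**2)) - 1*(-41117) = (-9/2 - 3*(-2/3 + (1/9)*100)) + 41117 = (-9/2 - 3*(-2/3 + 100/9)) + 41117 = (-9/2 - 3*94/9) + 41117 = (-9/2 - 94/3) + 41117 = -215/6 + 41117 = 246487/6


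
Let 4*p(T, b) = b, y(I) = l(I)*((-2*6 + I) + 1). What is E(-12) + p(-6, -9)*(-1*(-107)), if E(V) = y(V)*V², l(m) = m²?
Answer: -1908675/4 ≈ -4.7717e+5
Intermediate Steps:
y(I) = I²*(-11 + I) (y(I) = I²*((-2*6 + I) + 1) = I²*((-12 + I) + 1) = I²*(-11 + I))
p(T, b) = b/4
E(V) = V⁴*(-11 + V) (E(V) = (V²*(-11 + V))*V² = V⁴*(-11 + V))
E(-12) + p(-6, -9)*(-1*(-107)) = (-12)⁴*(-11 - 12) + ((¼)*(-9))*(-1*(-107)) = 20736*(-23) - 9/4*107 = -476928 - 963/4 = -1908675/4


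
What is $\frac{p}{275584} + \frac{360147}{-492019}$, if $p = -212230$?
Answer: $- \frac{101835971609}{67796282048} \approx -1.5021$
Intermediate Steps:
$\frac{p}{275584} + \frac{360147}{-492019} = - \frac{212230}{275584} + \frac{360147}{-492019} = \left(-212230\right) \frac{1}{275584} + 360147 \left(- \frac{1}{492019}\right) = - \frac{106115}{137792} - \frac{360147}{492019} = - \frac{101835971609}{67796282048}$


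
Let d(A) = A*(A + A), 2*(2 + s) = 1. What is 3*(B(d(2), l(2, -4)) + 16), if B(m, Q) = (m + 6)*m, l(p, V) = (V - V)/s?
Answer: 384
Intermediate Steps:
s = -3/2 (s = -2 + (½)*1 = -2 + ½ = -3/2 ≈ -1.5000)
l(p, V) = 0 (l(p, V) = (V - V)/(-3/2) = 0*(-⅔) = 0)
d(A) = 2*A² (d(A) = A*(2*A) = 2*A²)
B(m, Q) = m*(6 + m) (B(m, Q) = (6 + m)*m = m*(6 + m))
3*(B(d(2), l(2, -4)) + 16) = 3*((2*2²)*(6 + 2*2²) + 16) = 3*((2*4)*(6 + 2*4) + 16) = 3*(8*(6 + 8) + 16) = 3*(8*14 + 16) = 3*(112 + 16) = 3*128 = 384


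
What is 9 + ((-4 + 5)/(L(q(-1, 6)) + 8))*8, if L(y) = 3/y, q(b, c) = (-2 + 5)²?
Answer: 249/25 ≈ 9.9600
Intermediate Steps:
q(b, c) = 9 (q(b, c) = 3² = 9)
9 + ((-4 + 5)/(L(q(-1, 6)) + 8))*8 = 9 + ((-4 + 5)/(3/9 + 8))*8 = 9 + (1/(3*(⅑) + 8))*8 = 9 + (1/(⅓ + 8))*8 = 9 + (1/(25/3))*8 = 9 + (1*(3/25))*8 = 9 + (3/25)*8 = 9 + 24/25 = 249/25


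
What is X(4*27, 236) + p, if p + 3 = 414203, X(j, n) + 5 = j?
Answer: 414303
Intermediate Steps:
X(j, n) = -5 + j
p = 414200 (p = -3 + 414203 = 414200)
X(4*27, 236) + p = (-5 + 4*27) + 414200 = (-5 + 108) + 414200 = 103 + 414200 = 414303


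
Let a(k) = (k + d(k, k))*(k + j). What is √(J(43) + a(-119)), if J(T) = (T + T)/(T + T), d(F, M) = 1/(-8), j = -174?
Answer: √558474/4 ≈ 186.83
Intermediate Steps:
d(F, M) = -⅛
J(T) = 1 (J(T) = (2*T)/((2*T)) = (2*T)*(1/(2*T)) = 1)
a(k) = (-174 + k)*(-⅛ + k) (a(k) = (k - ⅛)*(k - 174) = (-⅛ + k)*(-174 + k) = (-174 + k)*(-⅛ + k))
√(J(43) + a(-119)) = √(1 + (87/4 + (-119)² - 1393/8*(-119))) = √(1 + (87/4 + 14161 + 165767/8)) = √(1 + 279229/8) = √(279237/8) = √558474/4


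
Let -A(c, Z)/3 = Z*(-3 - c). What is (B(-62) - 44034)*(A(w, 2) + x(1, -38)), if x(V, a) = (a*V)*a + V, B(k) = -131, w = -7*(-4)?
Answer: -72033115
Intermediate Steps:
w = 28
x(V, a) = V + V*a² (x(V, a) = (V*a)*a + V = V*a² + V = V + V*a²)
A(c, Z) = -3*Z*(-3 - c)
(B(-62) - 44034)*(A(w, 2) + x(1, -38)) = (-131 - 44034)*(3*2*(3 + 28) + 1*(1 + (-38)²)) = -44165*(3*2*31 + 1*(1 + 1444)) = -44165*(186 + 1*1445) = -44165*(186 + 1445) = -44165*1631 = -72033115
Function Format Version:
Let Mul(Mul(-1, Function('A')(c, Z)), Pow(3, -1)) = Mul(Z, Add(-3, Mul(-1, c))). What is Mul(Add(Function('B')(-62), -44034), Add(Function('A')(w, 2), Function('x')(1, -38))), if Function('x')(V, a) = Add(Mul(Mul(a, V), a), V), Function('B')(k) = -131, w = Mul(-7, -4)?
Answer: -72033115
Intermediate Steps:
w = 28
Function('x')(V, a) = Add(V, Mul(V, Pow(a, 2))) (Function('x')(V, a) = Add(Mul(Mul(V, a), a), V) = Add(Mul(V, Pow(a, 2)), V) = Add(V, Mul(V, Pow(a, 2))))
Function('A')(c, Z) = Mul(-3, Z, Add(-3, Mul(-1, c))) (Function('A')(c, Z) = Mul(-3, Mul(Z, Add(-3, Mul(-1, c)))) = Mul(-3, Z, Add(-3, Mul(-1, c))))
Mul(Add(Function('B')(-62), -44034), Add(Function('A')(w, 2), Function('x')(1, -38))) = Mul(Add(-131, -44034), Add(Mul(3, 2, Add(3, 28)), Mul(1, Add(1, Pow(-38, 2))))) = Mul(-44165, Add(Mul(3, 2, 31), Mul(1, Add(1, 1444)))) = Mul(-44165, Add(186, Mul(1, 1445))) = Mul(-44165, Add(186, 1445)) = Mul(-44165, 1631) = -72033115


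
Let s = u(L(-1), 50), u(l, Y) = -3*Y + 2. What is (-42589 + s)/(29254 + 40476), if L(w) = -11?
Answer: -42737/69730 ≈ -0.61289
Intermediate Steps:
u(l, Y) = 2 - 3*Y
s = -148 (s = 2 - 3*50 = 2 - 150 = -148)
(-42589 + s)/(29254 + 40476) = (-42589 - 148)/(29254 + 40476) = -42737/69730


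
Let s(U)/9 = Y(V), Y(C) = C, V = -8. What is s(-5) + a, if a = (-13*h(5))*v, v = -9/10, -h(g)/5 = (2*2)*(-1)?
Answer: 162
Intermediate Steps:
s(U) = -72 (s(U) = 9*(-8) = -72)
h(g) = 20 (h(g) = -5*2*2*(-1) = -20*(-1) = -5*(-4) = 20)
v = -9/10 (v = -9*1/10 = -9/10 ≈ -0.90000)
a = 234 (a = -13*20*(-9/10) = -260*(-9/10) = 234)
s(-5) + a = -72 + 234 = 162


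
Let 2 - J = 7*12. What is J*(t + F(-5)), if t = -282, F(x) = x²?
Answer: 21074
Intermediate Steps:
J = -82 (J = 2 - 7*12 = 2 - 1*84 = 2 - 84 = -82)
J*(t + F(-5)) = -82*(-282 + (-5)²) = -82*(-282 + 25) = -82*(-257) = 21074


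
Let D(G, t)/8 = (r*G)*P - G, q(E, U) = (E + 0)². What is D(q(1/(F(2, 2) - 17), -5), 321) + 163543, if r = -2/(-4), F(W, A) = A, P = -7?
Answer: 4088571/25 ≈ 1.6354e+5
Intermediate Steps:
r = ½ (r = -2*(-¼) = ½ ≈ 0.50000)
q(E, U) = E²
D(G, t) = -36*G (D(G, t) = 8*((G/2)*(-7) - G) = 8*(-7*G/2 - G) = 8*(-9*G/2) = -36*G)
D(q(1/(F(2, 2) - 17), -5), 321) + 163543 = -36/(2 - 17)² + 163543 = -36*(1/(-15))² + 163543 = -36*(-1/15)² + 163543 = -36*1/225 + 163543 = -4/25 + 163543 = 4088571/25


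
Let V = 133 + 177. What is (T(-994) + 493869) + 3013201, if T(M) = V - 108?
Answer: 3507272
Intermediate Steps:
V = 310
T(M) = 202 (T(M) = 310 - 108 = 202)
(T(-994) + 493869) + 3013201 = (202 + 493869) + 3013201 = 494071 + 3013201 = 3507272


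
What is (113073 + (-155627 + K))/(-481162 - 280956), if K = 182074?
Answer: -69760/381059 ≈ -0.18307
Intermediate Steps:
(113073 + (-155627 + K))/(-481162 - 280956) = (113073 + (-155627 + 182074))/(-481162 - 280956) = (113073 + 26447)/(-762118) = 139520*(-1/762118) = -69760/381059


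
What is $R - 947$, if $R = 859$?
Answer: $-88$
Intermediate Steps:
$R - 947 = 859 - 947 = -88$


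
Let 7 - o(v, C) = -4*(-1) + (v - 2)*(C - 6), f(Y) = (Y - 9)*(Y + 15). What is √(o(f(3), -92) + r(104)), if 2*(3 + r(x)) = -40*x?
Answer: 2*I*√3215 ≈ 113.4*I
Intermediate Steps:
f(Y) = (-9 + Y)*(15 + Y)
r(x) = -3 - 20*x (r(x) = -3 + (-40*x)/2 = -3 - 20*x)
o(v, C) = 3 - (-6 + C)*(-2 + v) (o(v, C) = 7 - (-4*(-1) + (v - 2)*(C - 6)) = 7 - (4 + (-2 + v)*(-6 + C)) = 7 - (4 + (-6 + C)*(-2 + v)) = 7 + (-4 - (-6 + C)*(-2 + v)) = 3 - (-6 + C)*(-2 + v))
√(o(f(3), -92) + r(104)) = √((-9 + 2*(-92) + 6*(-135 + 3² + 6*3) - 1*(-92)*(-135 + 3² + 6*3)) + (-3 - 20*104)) = √((-9 - 184 + 6*(-135 + 9 + 18) - 1*(-92)*(-135 + 9 + 18)) + (-3 - 2080)) = √((-9 - 184 + 6*(-108) - 1*(-92)*(-108)) - 2083) = √((-9 - 184 - 648 - 9936) - 2083) = √(-10777 - 2083) = √(-12860) = 2*I*√3215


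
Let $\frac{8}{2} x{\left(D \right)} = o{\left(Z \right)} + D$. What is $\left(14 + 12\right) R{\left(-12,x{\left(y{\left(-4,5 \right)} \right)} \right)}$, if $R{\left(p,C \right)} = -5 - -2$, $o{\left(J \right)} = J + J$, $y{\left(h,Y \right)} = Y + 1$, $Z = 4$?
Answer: $-78$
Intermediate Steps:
$y{\left(h,Y \right)} = 1 + Y$
$o{\left(J \right)} = 2 J$
$x{\left(D \right)} = 2 + \frac{D}{4}$ ($x{\left(D \right)} = \frac{2 \cdot 4 + D}{4} = \frac{8 + D}{4} = 2 + \frac{D}{4}$)
$R{\left(p,C \right)} = -3$ ($R{\left(p,C \right)} = -5 + 2 = -3$)
$\left(14 + 12\right) R{\left(-12,x{\left(y{\left(-4,5 \right)} \right)} \right)} = \left(14 + 12\right) \left(-3\right) = 26 \left(-3\right) = -78$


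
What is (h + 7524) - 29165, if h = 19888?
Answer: -1753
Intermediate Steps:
(h + 7524) - 29165 = (19888 + 7524) - 29165 = 27412 - 29165 = -1753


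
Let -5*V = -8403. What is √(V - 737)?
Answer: √23590/5 ≈ 30.718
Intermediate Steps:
V = 8403/5 (V = -⅕*(-8403) = 8403/5 ≈ 1680.6)
√(V - 737) = √(8403/5 - 737) = √(4718/5) = √23590/5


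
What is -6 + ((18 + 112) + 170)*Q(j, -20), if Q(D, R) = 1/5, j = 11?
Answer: 54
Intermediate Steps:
Q(D, R) = ⅕ (Q(D, R) = 1*(⅕) = ⅕)
-6 + ((18 + 112) + 170)*Q(j, -20) = -6 + ((18 + 112) + 170)*(⅕) = -6 + (130 + 170)*(⅕) = -6 + 300*(⅕) = -6 + 60 = 54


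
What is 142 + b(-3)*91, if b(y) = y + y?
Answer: -404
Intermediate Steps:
b(y) = 2*y
142 + b(-3)*91 = 142 + (2*(-3))*91 = 142 - 6*91 = 142 - 546 = -404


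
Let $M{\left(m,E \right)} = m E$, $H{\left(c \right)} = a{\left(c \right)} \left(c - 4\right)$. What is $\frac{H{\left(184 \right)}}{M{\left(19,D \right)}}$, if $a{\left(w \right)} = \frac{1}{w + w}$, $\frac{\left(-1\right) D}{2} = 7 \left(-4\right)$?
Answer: $\frac{45}{97888} \approx 0.00045971$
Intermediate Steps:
$D = 56$ ($D = - 2 \cdot 7 \left(-4\right) = \left(-2\right) \left(-28\right) = 56$)
$a{\left(w \right)} = \frac{1}{2 w}$
$H{\left(c \right)} = \frac{-4 + c}{2 c}$ ($H{\left(c \right)} = \frac{1}{2 c} \left(c - 4\right) = \frac{1}{2 c} \left(-4 + c\right) = \frac{-4 + c}{2 c}$)
$M{\left(m,E \right)} = E m$
$\frac{H{\left(184 \right)}}{M{\left(19,D \right)}} = \frac{\frac{1}{2} \cdot \frac{1}{184} \left(-4 + 184\right)}{56 \cdot 19} = \frac{\frac{1}{2} \cdot \frac{1}{184} \cdot 180}{1064} = \frac{45}{92} \cdot \frac{1}{1064} = \frac{45}{97888}$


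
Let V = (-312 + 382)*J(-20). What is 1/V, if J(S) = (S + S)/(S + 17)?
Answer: 3/2800 ≈ 0.0010714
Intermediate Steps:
J(S) = 2*S/(17 + S) (J(S) = (2*S)/(17 + S) = 2*S/(17 + S))
V = 2800/3 (V = (-312 + 382)*(2*(-20)/(17 - 20)) = 70*(2*(-20)/(-3)) = 70*(2*(-20)*(-⅓)) = 70*(40/3) = 2800/3 ≈ 933.33)
1/V = 1/(2800/3) = 3/2800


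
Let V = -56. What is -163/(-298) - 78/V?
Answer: 8093/4172 ≈ 1.9398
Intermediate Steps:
-163/(-298) - 78/V = -163/(-298) - 78/(-56) = -163*(-1/298) - 78*(-1/56) = 163/298 + 39/28 = 8093/4172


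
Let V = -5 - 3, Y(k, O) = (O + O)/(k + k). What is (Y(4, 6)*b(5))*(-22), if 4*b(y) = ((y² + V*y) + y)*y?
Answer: 825/2 ≈ 412.50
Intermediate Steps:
Y(k, O) = O/k (Y(k, O) = (2*O)/((2*k)) = (2*O)*(1/(2*k)) = O/k)
V = -8
b(y) = y*(y² - 7*y)/4 (b(y) = (((y² - 8*y) + y)*y)/4 = ((y² - 7*y)*y)/4 = (y*(y² - 7*y))/4 = y*(y² - 7*y)/4)
(Y(4, 6)*b(5))*(-22) = ((6/4)*((¼)*5²*(-7 + 5)))*(-22) = ((6*(¼))*((¼)*25*(-2)))*(-22) = ((3/2)*(-25/2))*(-22) = -75/4*(-22) = 825/2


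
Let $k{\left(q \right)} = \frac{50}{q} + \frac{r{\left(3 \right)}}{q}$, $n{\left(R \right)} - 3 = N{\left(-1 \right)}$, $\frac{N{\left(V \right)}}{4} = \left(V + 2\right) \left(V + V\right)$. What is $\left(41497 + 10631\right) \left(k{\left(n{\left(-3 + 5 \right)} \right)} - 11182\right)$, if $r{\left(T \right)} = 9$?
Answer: $- \frac{2917552032}{5} \approx -5.8351 \cdot 10^{8}$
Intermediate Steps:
$N{\left(V \right)} = 8 V \left(2 + V\right)$ ($N{\left(V \right)} = 4 \left(V + 2\right) \left(V + V\right) = 4 \left(2 + V\right) 2 V = 4 \cdot 2 V \left(2 + V\right) = 8 V \left(2 + V\right)$)
$n{\left(R \right)} = -5$ ($n{\left(R \right)} = 3 + 8 \left(-1\right) \left(2 - 1\right) = 3 + 8 \left(-1\right) 1 = 3 - 8 = -5$)
$k{\left(q \right)} = \frac{59}{q}$ ($k{\left(q \right)} = \frac{50}{q} + \frac{9}{q} = \frac{59}{q}$)
$\left(41497 + 10631\right) \left(k{\left(n{\left(-3 + 5 \right)} \right)} - 11182\right) = \left(41497 + 10631\right) \left(\frac{59}{-5} - 11182\right) = 52128 \left(59 \left(- \frac{1}{5}\right) - 11182\right) = 52128 \left(- \frac{59}{5} - 11182\right) = 52128 \left(- \frac{55969}{5}\right) = - \frac{2917552032}{5}$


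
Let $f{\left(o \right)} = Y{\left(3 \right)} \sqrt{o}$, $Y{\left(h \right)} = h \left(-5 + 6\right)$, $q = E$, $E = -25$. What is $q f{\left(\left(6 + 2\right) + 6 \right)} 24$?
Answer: $- 1800 \sqrt{14} \approx -6735.0$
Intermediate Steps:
$q = -25$
$Y{\left(h \right)} = h$ ($Y{\left(h \right)} = h 1 = h$)
$f{\left(o \right)} = 3 \sqrt{o}$
$q f{\left(\left(6 + 2\right) + 6 \right)} 24 = - 25 \cdot 3 \sqrt{\left(6 + 2\right) + 6} \cdot 24 = - 25 \cdot 3 \sqrt{8 + 6} \cdot 24 = - 25 \cdot 3 \sqrt{14} \cdot 24 = - 75 \sqrt{14} \cdot 24 = - 1800 \sqrt{14}$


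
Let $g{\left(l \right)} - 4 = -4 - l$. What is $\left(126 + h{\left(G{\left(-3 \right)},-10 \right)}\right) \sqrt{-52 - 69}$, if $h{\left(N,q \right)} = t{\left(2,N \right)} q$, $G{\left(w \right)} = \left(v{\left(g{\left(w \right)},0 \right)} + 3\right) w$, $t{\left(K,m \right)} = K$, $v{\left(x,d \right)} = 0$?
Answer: $1166 i \approx 1166.0 i$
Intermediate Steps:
$g{\left(l \right)} = - l$ ($g{\left(l \right)} = 4 - \left(4 + l\right) = - l$)
$G{\left(w \right)} = 3 w$ ($G{\left(w \right)} = \left(0 + 3\right) w = 3 w$)
$h{\left(N,q \right)} = 2 q$
$\left(126 + h{\left(G{\left(-3 \right)},-10 \right)}\right) \sqrt{-52 - 69} = \left(126 + 2 \left(-10\right)\right) \sqrt{-52 - 69} = \left(126 - 20\right) \sqrt{-121} = 106 \cdot 11 i = 1166 i$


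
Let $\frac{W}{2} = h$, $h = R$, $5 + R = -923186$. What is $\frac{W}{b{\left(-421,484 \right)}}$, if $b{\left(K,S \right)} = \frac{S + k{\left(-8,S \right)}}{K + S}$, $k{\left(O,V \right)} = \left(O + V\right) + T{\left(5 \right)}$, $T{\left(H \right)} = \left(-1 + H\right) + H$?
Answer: $- \frac{2040738}{17} \approx -1.2004 \cdot 10^{5}$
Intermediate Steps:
$R = -923191$ ($R = -5 - 923186 = -923191$)
$T{\left(H \right)} = -1 + 2 H$
$h = -923191$
$k{\left(O,V \right)} = 9 + O + V$ ($k{\left(O,V \right)} = \left(O + V\right) + \left(-1 + 2 \cdot 5\right) = \left(O + V\right) + \left(-1 + 10\right) = \left(O + V\right) + 9 = 9 + O + V$)
$b{\left(K,S \right)} = \frac{1 + 2 S}{K + S}$ ($b{\left(K,S \right)} = \frac{S + \left(9 - 8 + S\right)}{K + S} = \frac{S + \left(1 + S\right)}{K + S} = \frac{1 + 2 S}{K + S}$)
$W = -1846382$ ($W = 2 \left(-923191\right) = -1846382$)
$\frac{W}{b{\left(-421,484 \right)}} = - \frac{1846382}{\frac{1}{-421 + 484} \left(1 + 2 \cdot 484\right)} = - \frac{1846382}{\frac{1}{63} \left(1 + 968\right)} = - \frac{1846382}{\frac{1}{63} \cdot 969} = - \frac{1846382}{\frac{323}{21}} = \left(-1846382\right) \frac{21}{323} = - \frac{2040738}{17}$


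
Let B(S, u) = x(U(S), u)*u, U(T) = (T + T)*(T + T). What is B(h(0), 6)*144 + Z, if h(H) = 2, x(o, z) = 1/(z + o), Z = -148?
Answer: -1196/11 ≈ -108.73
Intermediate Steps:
U(T) = 4*T² (U(T) = (2*T)*(2*T) = 4*T²)
x(o, z) = 1/(o + z)
B(S, u) = u/(u + 4*S²) (B(S, u) = u/(4*S² + u) = u/(u + 4*S²))
B(h(0), 6)*144 + Z = (6/(6 + 4*2²))*144 - 148 = (6/(6 + 4*4))*144 - 148 = (6/(6 + 16))*144 - 148 = (6/22)*144 - 148 = (6*(1/22))*144 - 148 = (3/11)*144 - 148 = 432/11 - 148 = -1196/11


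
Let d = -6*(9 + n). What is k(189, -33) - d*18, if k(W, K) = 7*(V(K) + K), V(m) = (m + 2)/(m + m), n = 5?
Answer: 84763/66 ≈ 1284.3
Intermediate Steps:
V(m) = (2 + m)/(2*m) (V(m) = (2 + m)/((2*m)) = (2 + m)*(1/(2*m)) = (2 + m)/(2*m))
k(W, K) = 7*K + 7*(2 + K)/(2*K) (k(W, K) = 7*((2 + K)/(2*K) + K) = 7*(K + (2 + K)/(2*K)) = 7*K + 7*(2 + K)/(2*K))
d = -84 (d = -6*(9 + 5) = -6*14 = -84)
k(189, -33) - d*18 = (7/2 + 7*(-33) + 7/(-33)) - (-84)*18 = (7/2 - 231 + 7*(-1/33)) - 1*(-1512) = (7/2 - 231 - 7/33) + 1512 = -15029/66 + 1512 = 84763/66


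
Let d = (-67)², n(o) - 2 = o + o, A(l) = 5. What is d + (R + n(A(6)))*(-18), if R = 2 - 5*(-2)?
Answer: 4057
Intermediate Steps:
R = 12 (R = 2 + 10 = 12)
n(o) = 2 + 2*o (n(o) = 2 + (o + o) = 2 + 2*o)
d = 4489
d + (R + n(A(6)))*(-18) = 4489 + (12 + (2 + 2*5))*(-18) = 4489 + (12 + (2 + 10))*(-18) = 4489 + (12 + 12)*(-18) = 4489 + 24*(-18) = 4489 - 432 = 4057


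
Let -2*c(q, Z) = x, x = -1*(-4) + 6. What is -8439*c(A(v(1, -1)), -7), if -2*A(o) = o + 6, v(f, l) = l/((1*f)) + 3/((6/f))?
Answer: 42195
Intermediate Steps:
v(f, l) = f/2 + l/f (v(f, l) = l/f + 3*(f/6) = l/f + f/2 = f/2 + l/f)
A(o) = -3 - o/2 (A(o) = -(o + 6)/2 = -(6 + o)/2 = -3 - o/2)
x = 10 (x = 4 + 6 = 10)
c(q, Z) = -5 (c(q, Z) = -1/2*10 = -5)
-8439*c(A(v(1, -1)), -7) = -8439*(-5) = 42195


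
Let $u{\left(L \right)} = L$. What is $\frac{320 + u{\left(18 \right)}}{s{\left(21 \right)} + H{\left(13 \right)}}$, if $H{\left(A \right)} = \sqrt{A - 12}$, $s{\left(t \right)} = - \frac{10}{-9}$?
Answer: $\frac{3042}{19} \approx 160.11$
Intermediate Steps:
$s{\left(t \right)} = \frac{10}{9}$ ($s{\left(t \right)} = \left(-10\right) \left(- \frac{1}{9}\right) = \frac{10}{9}$)
$H{\left(A \right)} = \sqrt{-12 + A}$
$\frac{320 + u{\left(18 \right)}}{s{\left(21 \right)} + H{\left(13 \right)}} = \frac{320 + 18}{\frac{10}{9} + \sqrt{-12 + 13}} = \frac{338}{\frac{10}{9} + \sqrt{1}} = \frac{338}{\frac{10}{9} + 1} = \frac{338}{\frac{19}{9}} = 338 \cdot \frac{9}{19} = \frac{3042}{19}$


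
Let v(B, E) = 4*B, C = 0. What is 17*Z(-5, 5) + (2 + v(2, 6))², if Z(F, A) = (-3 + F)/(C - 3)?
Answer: 436/3 ≈ 145.33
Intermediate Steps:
Z(F, A) = 1 - F/3 (Z(F, A) = (-3 + F)/(0 - 3) = (-3 + F)/(-3) = (-3 + F)*(-⅓) = 1 - F/3)
17*Z(-5, 5) + (2 + v(2, 6))² = 17*(1 - ⅓*(-5)) + (2 + 4*2)² = 17*(1 + 5/3) + (2 + 8)² = 17*(8/3) + 10² = 136/3 + 100 = 436/3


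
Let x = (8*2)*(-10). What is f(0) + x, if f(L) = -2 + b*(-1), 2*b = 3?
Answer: -327/2 ≈ -163.50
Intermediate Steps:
b = 3/2 (b = (1/2)*3 = 3/2 ≈ 1.5000)
x = -160 (x = 16*(-10) = -160)
f(L) = -7/2 (f(L) = -2 + (3/2)*(-1) = -2 - 3/2 = -7/2)
f(0) + x = -7/2 - 160 = -327/2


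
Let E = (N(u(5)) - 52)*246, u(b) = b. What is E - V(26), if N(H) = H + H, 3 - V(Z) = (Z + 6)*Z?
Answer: -9503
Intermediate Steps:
V(Z) = 3 - Z*(6 + Z) (V(Z) = 3 - (Z + 6)*Z = 3 - (6 + Z)*Z = 3 - Z*(6 + Z))
N(H) = 2*H
E = -10332 (E = (2*5 - 52)*246 = (10 - 52)*246 = -42*246 = -10332)
E - V(26) = -10332 - (3 - 1*26² - 6*26) = -10332 - (3 - 1*676 - 156) = -10332 - (3 - 676 - 156) = -10332 - (-829) = -10332 - 1*(-829) = -10332 + 829 = -9503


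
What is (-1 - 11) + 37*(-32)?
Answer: -1196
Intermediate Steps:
(-1 - 11) + 37*(-32) = -12 - 1184 = -1196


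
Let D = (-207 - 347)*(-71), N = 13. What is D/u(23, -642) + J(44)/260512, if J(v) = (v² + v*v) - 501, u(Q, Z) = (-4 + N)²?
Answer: 10247252059/21101472 ≈ 485.62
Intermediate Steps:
u(Q, Z) = 81 (u(Q, Z) = (-4 + 13)² = 9² = 81)
J(v) = -501 + 2*v² (J(v) = (v² + v²) - 501 = 2*v² - 501 = -501 + 2*v²)
D = 39334 (D = -554*(-71) = 39334)
D/u(23, -642) + J(44)/260512 = 39334/81 + (-501 + 2*44²)/260512 = 39334*(1/81) + (-501 + 2*1936)*(1/260512) = 39334/81 + (-501 + 3872)*(1/260512) = 39334/81 + 3371*(1/260512) = 39334/81 + 3371/260512 = 10247252059/21101472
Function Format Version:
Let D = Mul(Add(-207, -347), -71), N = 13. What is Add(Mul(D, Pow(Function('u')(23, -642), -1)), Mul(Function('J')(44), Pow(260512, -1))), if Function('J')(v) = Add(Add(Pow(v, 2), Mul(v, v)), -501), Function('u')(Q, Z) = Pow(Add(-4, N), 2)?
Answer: Rational(10247252059, 21101472) ≈ 485.62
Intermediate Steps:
Function('u')(Q, Z) = 81 (Function('u')(Q, Z) = Pow(Add(-4, 13), 2) = Pow(9, 2) = 81)
Function('J')(v) = Add(-501, Mul(2, Pow(v, 2))) (Function('J')(v) = Add(Add(Pow(v, 2), Pow(v, 2)), -501) = Add(Mul(2, Pow(v, 2)), -501) = Add(-501, Mul(2, Pow(v, 2))))
D = 39334 (D = Mul(-554, -71) = 39334)
Add(Mul(D, Pow(Function('u')(23, -642), -1)), Mul(Function('J')(44), Pow(260512, -1))) = Add(Mul(39334, Pow(81, -1)), Mul(Add(-501, Mul(2, Pow(44, 2))), Pow(260512, -1))) = Add(Mul(39334, Rational(1, 81)), Mul(Add(-501, Mul(2, 1936)), Rational(1, 260512))) = Add(Rational(39334, 81), Mul(Add(-501, 3872), Rational(1, 260512))) = Add(Rational(39334, 81), Mul(3371, Rational(1, 260512))) = Add(Rational(39334, 81), Rational(3371, 260512)) = Rational(10247252059, 21101472)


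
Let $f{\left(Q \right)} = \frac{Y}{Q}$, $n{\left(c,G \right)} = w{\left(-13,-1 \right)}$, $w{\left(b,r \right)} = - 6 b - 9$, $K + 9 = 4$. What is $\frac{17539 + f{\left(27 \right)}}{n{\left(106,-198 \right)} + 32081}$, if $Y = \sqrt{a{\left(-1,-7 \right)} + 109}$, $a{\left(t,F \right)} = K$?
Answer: $\frac{17539}{32150} + \frac{\sqrt{26}}{434025} \approx 0.54555$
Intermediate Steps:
$K = -5$ ($K = -9 + 4 = -5$)
$a{\left(t,F \right)} = -5$
$w{\left(b,r \right)} = -9 - 6 b$
$Y = 2 \sqrt{26}$ ($Y = \sqrt{-5 + 109} = \sqrt{104} = 2 \sqrt{26} \approx 10.198$)
$n{\left(c,G \right)} = 69$ ($n{\left(c,G \right)} = -9 - -78 = -9 + 78 = 69$)
$f{\left(Q \right)} = \frac{2 \sqrt{26}}{Q}$
$\frac{17539 + f{\left(27 \right)}}{n{\left(106,-198 \right)} + 32081} = \frac{17539 + \frac{2 \sqrt{26}}{27}}{69 + 32081} = \frac{17539 + 2 \sqrt{26} \cdot \frac{1}{27}}{32150} = \left(17539 + \frac{2 \sqrt{26}}{27}\right) \frac{1}{32150} = \frac{17539}{32150} + \frac{\sqrt{26}}{434025}$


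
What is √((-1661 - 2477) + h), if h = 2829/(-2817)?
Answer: 5*I*√145977879/939 ≈ 64.335*I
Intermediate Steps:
h = -943/939 (h = 2829*(-1/2817) = -943/939 ≈ -1.0043)
√((-1661 - 2477) + h) = √((-1661 - 2477) - 943/939) = √(-4138 - 943/939) = √(-3886525/939) = 5*I*√145977879/939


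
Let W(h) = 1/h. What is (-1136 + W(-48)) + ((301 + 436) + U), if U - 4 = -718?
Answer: -53425/48 ≈ -1113.0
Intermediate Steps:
U = -714 (U = 4 - 718 = -714)
(-1136 + W(-48)) + ((301 + 436) + U) = (-1136 + 1/(-48)) + ((301 + 436) - 714) = (-1136 - 1/48) + (737 - 714) = -54529/48 + 23 = -53425/48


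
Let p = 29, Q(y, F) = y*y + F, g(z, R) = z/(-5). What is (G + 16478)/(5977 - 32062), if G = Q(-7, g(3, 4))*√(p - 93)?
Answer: -16478/26085 - 1936*I/130425 ≈ -0.6317 - 0.014844*I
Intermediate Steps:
g(z, R) = -z/5 (g(z, R) = z*(-⅕) = -z/5)
Q(y, F) = F + y² (Q(y, F) = y² + F = F + y²)
G = 1936*I/5 (G = (-⅕*3 + (-7)²)*√(29 - 93) = (-⅗ + 49)*√(-64) = 242*(8*I)/5 = 1936*I/5 ≈ 387.2*I)
(G + 16478)/(5977 - 32062) = (1936*I/5 + 16478)/(5977 - 32062) = (16478 + 1936*I/5)/(-26085) = (16478 + 1936*I/5)*(-1/26085) = -16478/26085 - 1936*I/130425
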